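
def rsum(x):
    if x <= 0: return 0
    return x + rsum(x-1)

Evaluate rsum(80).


rsum(80)
= 80 + 79 + 78 + 77 + 76 + 75 + 74 + 73 + 72 + 71 + 70 + 69 + 68 + 67 + 66 + 65 + 64 + 63 + 62 + 61 + 60 + 59 + 58 + 57 + 56 + 55 + 54 + 53 + 52 + 51 + 50 + 49 + 48 + 47 + 46 + 45 + 44 + 43 + 42 + 41 + 40 + 39 + 38 + 37 + 36 + 35 + 34 + 33 + 32 + 31 + 30 + 29 + 28 + 27 + 26 + 25 + 24 + 23 + 22 + 21 + 20 + 19 + 18 + 17 + 16 + 15 + 14 + 13 + 12 + 11 + 10 + 9 + 8 + 7 + 6 + 5 + 4 + 3 + 2 + 1 + rsum(0)
= 80 + 79 + 78 + 77 + 76 + 75 + 74 + 73 + 72 + 71 + 70 + 69 + 68 + 67 + 66 + 65 + 64 + 63 + 62 + 61 + 60 + 59 + 58 + 57 + 56 + 55 + 54 + 53 + 52 + 51 + 50 + 49 + 48 + 47 + 46 + 45 + 44 + 43 + 42 + 41 + 40 + 39 + 38 + 37 + 36 + 35 + 34 + 33 + 32 + 31 + 30 + 29 + 28 + 27 + 26 + 25 + 24 + 23 + 22 + 21 + 20 + 19 + 18 + 17 + 16 + 15 + 14 + 13 + 12 + 11 + 10 + 9 + 8 + 7 + 6 + 5 + 4 + 3 + 2 + 1 + 0
= 3240

3240


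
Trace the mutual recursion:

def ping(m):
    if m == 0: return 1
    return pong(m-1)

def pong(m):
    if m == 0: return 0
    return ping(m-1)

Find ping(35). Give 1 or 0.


ping(35) = pong(34)
pong(34) = ping(33)
ping(33) = pong(32)
pong(32) = ping(31)
ping(31) = pong(30)
pong(30) = ping(29)
ping(29) = pong(28)
pong(28) = ping(27)
ping(27) = pong(26)
pong(26) = ping(25)
ping(25) = pong(24)
pong(24) = ping(23)
ping(23) = pong(22)
pong(22) = ping(21)
ping(21) = pong(20)
pong(20) = ping(19)
ping(19) = pong(18)
pong(18) = ping(17)
ping(17) = pong(16)
pong(16) = ping(15)
ping(15) = pong(14)
pong(14) = ping(13)
ping(13) = pong(12)
pong(12) = ping(11)
ping(11) = pong(10)
pong(10) = ping(9)
ping(9) = pong(8)
pong(8) = ping(7)
ping(7) = pong(6)
pong(6) = ping(5)
ping(5) = pong(4)
pong(4) = ping(3)
ping(3) = pong(2)
pong(2) = ping(1)
ping(1) = pong(0)
pong(0) = 0  (base case)
Result: 0

0


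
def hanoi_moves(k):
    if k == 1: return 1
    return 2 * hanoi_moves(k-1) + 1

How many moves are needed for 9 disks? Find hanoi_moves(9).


hanoi_moves(9) = 2 * hanoi_moves(8) + 1
hanoi_moves(8) = 2 * hanoi_moves(7) + 1
hanoi_moves(7) = 2 * hanoi_moves(6) + 1
hanoi_moves(6) = 2 * hanoi_moves(5) + 1
hanoi_moves(5) = 2 * hanoi_moves(4) + 1
hanoi_moves(4) = 2 * hanoi_moves(3) + 1
hanoi_moves(3) = 2 * hanoi_moves(2) + 1
hanoi_moves(2) = 2 * hanoi_moves(1) + 1
hanoi_moves(1) = 1  (base case)
hanoi_moves(2) = 2 * 1 + 1 = 3
hanoi_moves(3) = 2 * 3 + 1 = 7
hanoi_moves(4) = 2 * 7 + 1 = 15
hanoi_moves(5) = 2 * 15 + 1 = 31
hanoi_moves(6) = 2 * 31 + 1 = 63
hanoi_moves(7) = 2 * 63 + 1 = 127
hanoi_moves(8) = 2 * 127 + 1 = 255
hanoi_moves(9) = 2 * 255 + 1 = 511

511


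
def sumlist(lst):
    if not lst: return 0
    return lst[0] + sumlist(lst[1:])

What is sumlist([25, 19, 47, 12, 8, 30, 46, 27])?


sumlist([25, 19, 47, 12, 8, 30, 46, 27]) = 25 + sumlist([19, 47, 12, 8, 30, 46, 27])
sumlist([19, 47, 12, 8, 30, 46, 27]) = 19 + sumlist([47, 12, 8, 30, 46, 27])
sumlist([47, 12, 8, 30, 46, 27]) = 47 + sumlist([12, 8, 30, 46, 27])
sumlist([12, 8, 30, 46, 27]) = 12 + sumlist([8, 30, 46, 27])
sumlist([8, 30, 46, 27]) = 8 + sumlist([30, 46, 27])
sumlist([30, 46, 27]) = 30 + sumlist([46, 27])
sumlist([46, 27]) = 46 + sumlist([27])
sumlist([27]) = 27 + sumlist([])
sumlist([]) = 0  (base case)
Total: 25 + 19 + 47 + 12 + 8 + 30 + 46 + 27 + 0 = 214

214


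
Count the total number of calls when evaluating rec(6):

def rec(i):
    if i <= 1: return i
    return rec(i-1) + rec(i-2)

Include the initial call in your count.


Let C(n) = total calls for rec(n)
C(0) = 1, C(1) = 1
C(2) = 1 + C(1) + C(0) = 1 + 1 + 1 = 3
C(3) = 1 + C(2) + C(1) = 1 + 3 + 1 = 5
C(4) = 1 + C(3) + C(2) = 1 + 5 + 3 = 9
C(5) = 1 + C(4) + C(3) = 1 + 9 + 5 = 15
C(6) = 1 + C(5) + C(4) = 1 + 15 + 9 = 25

25


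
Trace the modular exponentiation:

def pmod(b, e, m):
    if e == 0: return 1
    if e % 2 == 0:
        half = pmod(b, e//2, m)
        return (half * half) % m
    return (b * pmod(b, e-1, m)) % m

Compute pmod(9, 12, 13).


pmod(9, 12, 13): e is even, compute pmod(9, 6, 13)
  pmod(9, 6, 13): e is even, compute pmod(9, 3, 13)
    pmod(9, 3, 13): e is odd, compute pmod(9, 2, 13)
      pmod(9, 2, 13): e is even, compute pmod(9, 1, 13)
        pmod(9, 1, 13): e is odd, compute pmod(9, 0, 13)
          pmod(9, 0, 13) = 1
        (9 * 1) % 13 = 9
      half=9, (9*9) % 13 = 3
    (9 * 3) % 13 = 1
  half=1, (1*1) % 13 = 1
half=1, (1*1) % 13 = 1

1


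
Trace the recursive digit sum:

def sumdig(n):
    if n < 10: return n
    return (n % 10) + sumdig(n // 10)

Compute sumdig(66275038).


sumdig(66275038) = 8 + sumdig(6627503)
sumdig(6627503) = 3 + sumdig(662750)
sumdig(662750) = 0 + sumdig(66275)
sumdig(66275) = 5 + sumdig(6627)
sumdig(6627) = 7 + sumdig(662)
sumdig(662) = 2 + sumdig(66)
sumdig(66) = 6 + sumdig(6)
sumdig(6) = 6  (base case)
Total: 8 + 3 + 0 + 5 + 7 + 2 + 6 + 6 = 37

37


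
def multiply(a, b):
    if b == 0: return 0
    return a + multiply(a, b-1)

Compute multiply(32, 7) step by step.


multiply(32, 7) = 32 + multiply(32, 6)
multiply(32, 6) = 32 + multiply(32, 5)
multiply(32, 5) = 32 + multiply(32, 4)
multiply(32, 4) = 32 + multiply(32, 3)
multiply(32, 3) = 32 + multiply(32, 2)
multiply(32, 2) = 32 + multiply(32, 1)
multiply(32, 1) = 32 + multiply(32, 0)
multiply(32, 0) = 0  (base case)
Total: 32 + 32 + 32 + 32 + 32 + 32 + 32 + 0 = 224

224


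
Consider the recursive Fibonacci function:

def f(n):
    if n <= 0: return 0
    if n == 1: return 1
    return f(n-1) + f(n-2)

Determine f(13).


Computing f(13) bottom-up:
f(0) = 0
f(1) = 1
f(2) = f(1) + f(0) = 1 + 0 = 1
f(3) = f(2) + f(1) = 1 + 1 = 2
f(4) = f(3) + f(2) = 2 + 1 = 3
f(5) = f(4) + f(3) = 3 + 2 = 5
f(6) = f(5) + f(4) = 5 + 3 = 8
f(7) = f(6) + f(5) = 8 + 5 = 13
f(8) = f(7) + f(6) = 13 + 8 = 21
f(9) = f(8) + f(7) = 21 + 13 = 34
f(10) = f(9) + f(8) = 34 + 21 = 55
f(11) = f(10) + f(9) = 55 + 34 = 89
f(12) = f(11) + f(10) = 89 + 55 = 144
f(13) = f(12) + f(11) = 144 + 89 = 233

233


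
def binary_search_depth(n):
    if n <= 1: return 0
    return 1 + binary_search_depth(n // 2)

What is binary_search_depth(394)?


394 / 2 = 197
197 / 2 = 98
98 / 2 = 49
49 / 2 = 24
24 / 2 = 12
12 / 2 = 6
6 / 2 = 3
3 / 2 = 1
Reached 1 after 8 halvings

8


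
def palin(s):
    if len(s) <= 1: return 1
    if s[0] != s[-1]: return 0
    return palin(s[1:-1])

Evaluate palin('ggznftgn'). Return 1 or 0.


palin('ggznftgn'): s[0]='g' != s[-1]='n' -> return 0
Result: 0 (not a palindrome)

0


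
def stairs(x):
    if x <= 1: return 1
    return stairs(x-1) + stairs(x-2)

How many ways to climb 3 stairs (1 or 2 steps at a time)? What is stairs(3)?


Building up from base cases:
stairs(0) = 1
stairs(1) = 1
stairs(2) = stairs(1) + stairs(0) = 1 + 1 = 2
stairs(3) = stairs(2) + stairs(1) = 2 + 1 = 3

3


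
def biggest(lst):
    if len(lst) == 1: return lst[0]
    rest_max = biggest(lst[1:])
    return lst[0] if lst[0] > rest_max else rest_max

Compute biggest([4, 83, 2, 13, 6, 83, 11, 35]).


biggest([4, 83, 2, 13, 6, 83, 11, 35]): compare 4 with biggest([83, 2, 13, 6, 83, 11, 35])
biggest([83, 2, 13, 6, 83, 11, 35]): compare 83 with biggest([2, 13, 6, 83, 11, 35])
biggest([2, 13, 6, 83, 11, 35]): compare 2 with biggest([13, 6, 83, 11, 35])
biggest([13, 6, 83, 11, 35]): compare 13 with biggest([6, 83, 11, 35])
biggest([6, 83, 11, 35]): compare 6 with biggest([83, 11, 35])
biggest([83, 11, 35]): compare 83 with biggest([11, 35])
biggest([11, 35]): compare 11 with biggest([35])
biggest([35]) = 35  (base case)
Compare 11 with 35 -> 35
Compare 83 with 35 -> 83
Compare 6 with 83 -> 83
Compare 13 with 83 -> 83
Compare 2 with 83 -> 83
Compare 83 with 83 -> 83
Compare 4 with 83 -> 83

83


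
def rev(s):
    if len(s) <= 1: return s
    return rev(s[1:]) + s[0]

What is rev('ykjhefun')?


rev('ykjhefun') = rev('kjhefun') + 'y'
rev('kjhefun') = rev('jhefun') + 'k'
rev('jhefun') = rev('hefun') + 'j'
rev('hefun') = rev('efun') + 'h'
rev('efun') = rev('fun') + 'e'
rev('fun') = rev('un') + 'f'
rev('un') = rev('n') + 'u'
rev('n') = 'n'  (base case)
Concatenating: 'n' + 'u' + 'f' + 'e' + 'h' + 'j' + 'k' + 'y' = 'nufehjky'

nufehjky


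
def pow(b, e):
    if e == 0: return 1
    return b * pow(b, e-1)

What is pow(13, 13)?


pow(13, 13)
= 13 * pow(13, 12)
= 13 * 13 * pow(13, 11)
= 13 * 13 * 13 * pow(13, 10)
= 13 * 13 * 13 * 13 * pow(13, 9)
= 13 * 13 * 13 * 13 * 13 * pow(13, 8)
= 13 * 13 * 13 * 13 * 13 * 13 * pow(13, 7)
= 13 * 13 * 13 * 13 * 13 * 13 * 13 * pow(13, 6)
= 13 * 13 * 13 * 13 * 13 * 13 * 13 * 13 * pow(13, 5)
= 13 * 13 * 13 * 13 * 13 * 13 * 13 * 13 * 13 * pow(13, 4)
= 13 * 13 * 13 * 13 * 13 * 13 * 13 * 13 * 13 * 13 * pow(13, 3)
= 13 * 13 * 13 * 13 * 13 * 13 * 13 * 13 * 13 * 13 * 13 * pow(13, 2)
= 13 * 13 * 13 * 13 * 13 * 13 * 13 * 13 * 13 * 13 * 13 * 13 * pow(13, 1)
= 13 * 13 * 13 * 13 * 13 * 13 * 13 * 13 * 13 * 13 * 13 * 13 * 13 * pow(13, 0)
= 13 * 13 * 13 * 13 * 13 * 13 * 13 * 13 * 13 * 13 * 13 * 13 * 13 * 1
= 302875106592253

302875106592253


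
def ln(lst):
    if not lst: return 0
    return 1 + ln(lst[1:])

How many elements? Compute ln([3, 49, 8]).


ln([3, 49, 8]) = 1 + ln([49, 8])
ln([49, 8]) = 1 + ln([8])
ln([8]) = 1 + ln([])
ln([]) = 0  (base case)
Unwinding: 1 + 1 + 1 + 0 = 3

3


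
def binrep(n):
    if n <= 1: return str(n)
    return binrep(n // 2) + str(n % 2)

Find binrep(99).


binrep(99) = binrep(49) + '1'
binrep(49) = binrep(24) + '1'
binrep(24) = binrep(12) + '0'
binrep(12) = binrep(6) + '0'
binrep(6) = binrep(3) + '0'
binrep(3) = binrep(1) + '1'
binrep(1) = '1'  (base case)
Concatenating: '1' + '1' + '0' + '0' + '0' + '1' + '1' = '1100011'

1100011


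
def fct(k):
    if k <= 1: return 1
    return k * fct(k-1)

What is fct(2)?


fct(2)
= 2 * fct(1)
= 2 * 1
= 2

2


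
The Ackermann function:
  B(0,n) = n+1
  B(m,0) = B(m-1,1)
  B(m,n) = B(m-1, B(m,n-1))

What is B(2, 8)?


B(2, 8) = B(1, B(2, 7))
  B(2, 7) = B(1, B(2, 6))
    B(2, 6) = B(1, B(2, 5))
      B(2, 5) = B(1, B(2, 4))
        B(2, 4) = B(1, B(2, 3))
          B(2, 3) = B(1, B(2, 2))
          B(2, 2) = B(1, B(2, 1))
          B(2, 1) = B(1, B(2, 0))
          B(2, 0) = B(1, 1)
          B(1, 1) = B(0, B(1, 0))
          B(1, 0) = B(0, 1)
          B(0, 1) = 2
            = B(0, 2)
          B(0, 2) = 3
            = B(1, 3)
          B(1, 3) = B(0, B(1, 2))
          B(1, 2) = B(0, B(1, 1))
          B(1, 1) = B(0, B(1, 0))
          B(1, 0) = B(0, 1)
          B(0, 1) = 2
            = B(0, 2)
          B(0, 2) = 3
            = B(0, 3)
          B(0, 3) = 4
            = B(0, 4)
... (trace truncated)
Result: B(2, 8) = 19

19


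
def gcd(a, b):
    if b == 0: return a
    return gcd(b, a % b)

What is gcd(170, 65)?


gcd(170, 65) = gcd(65, 40)
gcd(65, 40) = gcd(40, 25)
gcd(40, 25) = gcd(25, 15)
gcd(25, 15) = gcd(15, 10)
gcd(15, 10) = gcd(10, 5)
gcd(10, 5) = gcd(5, 0)
gcd(5, 0) = 5  (base case)

5


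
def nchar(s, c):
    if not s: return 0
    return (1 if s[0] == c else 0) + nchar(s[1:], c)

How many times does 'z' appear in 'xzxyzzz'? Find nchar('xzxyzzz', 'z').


s[0]='x' != 'z' -> 0
s[0]='z' == 'z' -> 1
s[0]='x' != 'z' -> 0
s[0]='y' != 'z' -> 0
s[0]='z' == 'z' -> 1
s[0]='z' == 'z' -> 1
s[0]='z' == 'z' -> 1
Sum: 0 + 1 + 0 + 0 + 1 + 1 + 1 = 4

4


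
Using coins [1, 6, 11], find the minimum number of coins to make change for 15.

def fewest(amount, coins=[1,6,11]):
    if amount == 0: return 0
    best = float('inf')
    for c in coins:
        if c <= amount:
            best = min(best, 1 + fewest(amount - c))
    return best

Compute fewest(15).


Building up with DP:
fewest(0) = 0
fewest(1) = min(1+fewest(0)=1+0=1) = 1
fewest(2) = min(1+fewest(1)=1+1=2) = 2
fewest(3) = min(1+fewest(2)=1+2=3) = 3
fewest(4) = min(1+fewest(3)=1+3=4) = 4
fewest(5) = min(1+fewest(4)=1+4=5) = 5
fewest(6) = min(1+fewest(5)=1+5=6, 1+fewest(0)=1+0=1) = 1
fewest(7) = min(1+fewest(6)=1+1=2, 1+fewest(1)=1+1=2) = 2
fewest(8) = min(1+fewest(7)=1+2=3, 1+fewest(2)=1+2=3) = 3
fewest(9) = min(1+fewest(8)=1+3=4, 1+fewest(3)=1+3=4) = 4
fewest(10) = min(1+fewest(9)=1+4=5, 1+fewest(4)=1+4=5) = 5
fewest(11) = min(1+fewest(10)=1+5=6, 1+fewest(5)=1+5=6, 1+fewest(0)=1+0=1) = 1
fewest(12) = min(1+fewest(11)=1+1=2, 1+fewest(6)=1+1=2, 1+fewest(1)=1+1=2) = 2
fewest(13) = min(1+fewest(12)=1+2=3, 1+fewest(7)=1+2=3, 1+fewest(2)=1+2=3) = 3
fewest(14) = min(1+fewest(13)=1+3=4, 1+fewest(8)=1+3=4, 1+fewest(3)=1+3=4) = 4
fewest(15) = min(1+fewest(14)=1+4=5, 1+fewest(9)=1+4=5, 1+fewest(4)=1+4=5) = 5

5


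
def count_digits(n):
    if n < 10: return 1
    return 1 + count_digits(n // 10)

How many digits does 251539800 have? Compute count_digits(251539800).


count_digits(251539800) = 1 + count_digits(25153980)
count_digits(25153980) = 1 + count_digits(2515398)
count_digits(2515398) = 1 + count_digits(251539)
count_digits(251539) = 1 + count_digits(25153)
count_digits(25153) = 1 + count_digits(2515)
count_digits(2515) = 1 + count_digits(251)
count_digits(251) = 1 + count_digits(25)
count_digits(25) = 1 + count_digits(2)
count_digits(2) = 1  (base case: 2 < 10)
Unwinding: 1 + 1 + 1 + 1 + 1 + 1 + 1 + 1 + 1 = 9

9


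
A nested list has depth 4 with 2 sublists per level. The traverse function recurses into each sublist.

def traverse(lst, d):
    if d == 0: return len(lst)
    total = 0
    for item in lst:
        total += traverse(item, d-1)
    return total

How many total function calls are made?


At depth 0 (root): 1 call
At depth 1: each of 1 parents calls traverse on 2 children = 2 calls
At depth 2: each of 2 parents calls traverse on 2 children = 4 calls
At depth 3: each of 4 parents calls traverse on 2 children = 8 calls
At depth 4: each of 8 parents calls traverse on 2 children = 16 calls
Total: 1 + 2 + 4 + 8 + 16 = 31

31


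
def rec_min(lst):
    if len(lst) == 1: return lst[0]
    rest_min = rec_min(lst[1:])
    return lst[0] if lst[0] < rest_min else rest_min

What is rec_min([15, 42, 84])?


rec_min([15, 42, 84]): compare 15 with rec_min([42, 84])
rec_min([42, 84]): compare 42 with rec_min([84])
rec_min([84]) = 84  (base case)
Compare 42 with 84 -> 42
Compare 15 with 42 -> 15

15


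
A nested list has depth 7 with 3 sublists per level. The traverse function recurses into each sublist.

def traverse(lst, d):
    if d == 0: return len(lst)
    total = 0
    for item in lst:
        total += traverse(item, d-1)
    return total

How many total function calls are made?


At depth 0 (root): 1 call
At depth 1: each of 1 parents calls traverse on 3 children = 3 calls
At depth 2: each of 3 parents calls traverse on 3 children = 9 calls
At depth 3: each of 9 parents calls traverse on 3 children = 27 calls
At depth 4: each of 27 parents calls traverse on 3 children = 81 calls
At depth 5: each of 81 parents calls traverse on 3 children = 243 calls
At depth 6: each of 243 parents calls traverse on 3 children = 729 calls
At depth 7: each of 729 parents calls traverse on 3 children = 2187 calls
Total: 1 + 3 + 9 + 27 + 81 + 243 + 729 + 2187 = 3280

3280


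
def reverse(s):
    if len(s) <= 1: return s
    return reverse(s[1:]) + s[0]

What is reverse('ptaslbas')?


reverse('ptaslbas') = reverse('taslbas') + 'p'
reverse('taslbas') = reverse('aslbas') + 't'
reverse('aslbas') = reverse('slbas') + 'a'
reverse('slbas') = reverse('lbas') + 's'
reverse('lbas') = reverse('bas') + 'l'
reverse('bas') = reverse('as') + 'b'
reverse('as') = reverse('s') + 'a'
reverse('s') = 's'  (base case)
Concatenating: 's' + 'a' + 'b' + 'l' + 's' + 'a' + 't' + 'p' = 'sablsatp'

sablsatp


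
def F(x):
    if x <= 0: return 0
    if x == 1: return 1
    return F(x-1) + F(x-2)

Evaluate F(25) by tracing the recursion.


Computing F(25) bottom-up:
F(0) = 0
F(1) = 1
F(2) = F(1) + F(0) = 1 + 0 = 1
F(3) = F(2) + F(1) = 1 + 1 = 2
F(4) = F(3) + F(2) = 2 + 1 = 3
F(5) = F(4) + F(3) = 3 + 2 = 5
F(6) = F(5) + F(4) = 5 + 3 = 8
F(7) = F(6) + F(5) = 8 + 5 = 13
F(8) = F(7) + F(6) = 13 + 8 = 21
F(9) = F(8) + F(7) = 21 + 13 = 34
F(10) = F(9) + F(8) = 34 + 21 = 55
F(11) = F(10) + F(9) = 55 + 34 = 89
F(12) = F(11) + F(10) = 89 + 55 = 144
F(13) = F(12) + F(11) = 144 + 89 = 233
F(14) = F(13) + F(12) = 233 + 144 = 377
F(15) = F(14) + F(13) = 377 + 233 = 610
F(16) = F(15) + F(14) = 610 + 377 = 987
F(17) = F(16) + F(15) = 987 + 610 = 1597
F(18) = F(17) + F(16) = 1597 + 987 = 2584
F(19) = F(18) + F(17) = 2584 + 1597 = 4181
F(20) = F(19) + F(18) = 4181 + 2584 = 6765
F(21) = F(20) + F(19) = 6765 + 4181 = 10946
F(22) = F(21) + F(20) = 10946 + 6765 = 17711
F(23) = F(22) + F(21) = 17711 + 10946 = 28657
F(24) = F(23) + F(22) = 28657 + 17711 = 46368
F(25) = F(24) + F(23) = 46368 + 28657 = 75025

75025


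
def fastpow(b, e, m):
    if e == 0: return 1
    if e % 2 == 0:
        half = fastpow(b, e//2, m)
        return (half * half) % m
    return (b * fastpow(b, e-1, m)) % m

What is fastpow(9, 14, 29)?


fastpow(9, 14, 29): e is even, compute fastpow(9, 7, 29)
  fastpow(9, 7, 29): e is odd, compute fastpow(9, 6, 29)
    fastpow(9, 6, 29): e is even, compute fastpow(9, 3, 29)
      fastpow(9, 3, 29): e is odd, compute fastpow(9, 2, 29)
        fastpow(9, 2, 29): e is even, compute fastpow(9, 1, 29)
          fastpow(9, 1, 29): e is odd, compute fastpow(9, 0, 29)
          fastpow(9, 0, 29) = 1
          (9 * 1) % 29 = 9
        half=9, (9*9) % 29 = 23
      (9 * 23) % 29 = 4
    half=4, (4*4) % 29 = 16
  (9 * 16) % 29 = 28
half=28, (28*28) % 29 = 1

1


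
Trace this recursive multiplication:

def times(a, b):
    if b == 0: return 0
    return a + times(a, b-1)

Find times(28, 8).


times(28, 8) = 28 + times(28, 7)
times(28, 7) = 28 + times(28, 6)
times(28, 6) = 28 + times(28, 5)
times(28, 5) = 28 + times(28, 4)
times(28, 4) = 28 + times(28, 3)
times(28, 3) = 28 + times(28, 2)
times(28, 2) = 28 + times(28, 1)
times(28, 1) = 28 + times(28, 0)
times(28, 0) = 0  (base case)
Total: 28 + 28 + 28 + 28 + 28 + 28 + 28 + 28 + 0 = 224

224


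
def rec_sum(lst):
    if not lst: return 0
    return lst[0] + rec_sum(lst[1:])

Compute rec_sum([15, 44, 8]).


rec_sum([15, 44, 8]) = 15 + rec_sum([44, 8])
rec_sum([44, 8]) = 44 + rec_sum([8])
rec_sum([8]) = 8 + rec_sum([])
rec_sum([]) = 0  (base case)
Total: 15 + 44 + 8 + 0 = 67

67


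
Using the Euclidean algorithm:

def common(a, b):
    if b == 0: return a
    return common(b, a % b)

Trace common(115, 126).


common(115, 126) = common(126, 115)
common(126, 115) = common(115, 11)
common(115, 11) = common(11, 5)
common(11, 5) = common(5, 1)
common(5, 1) = common(1, 0)
common(1, 0) = 1  (base case)

1


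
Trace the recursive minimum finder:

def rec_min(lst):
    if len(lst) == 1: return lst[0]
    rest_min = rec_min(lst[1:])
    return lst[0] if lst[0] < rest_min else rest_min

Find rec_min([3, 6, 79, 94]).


rec_min([3, 6, 79, 94]): compare 3 with rec_min([6, 79, 94])
rec_min([6, 79, 94]): compare 6 with rec_min([79, 94])
rec_min([79, 94]): compare 79 with rec_min([94])
rec_min([94]) = 94  (base case)
Compare 79 with 94 -> 79
Compare 6 with 79 -> 6
Compare 3 with 6 -> 3

3


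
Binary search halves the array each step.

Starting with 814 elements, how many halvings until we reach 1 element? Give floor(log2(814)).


814 / 2 = 407
407 / 2 = 203
203 / 2 = 101
101 / 2 = 50
50 / 2 = 25
25 / 2 = 12
12 / 2 = 6
6 / 2 = 3
3 / 2 = 1
Reached 1 after 9 halvings

9


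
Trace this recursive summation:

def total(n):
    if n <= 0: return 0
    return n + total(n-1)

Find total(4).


total(4)
= 4 + 3 + 2 + 1 + total(0)
= 4 + 3 + 2 + 1 + 0
= 10

10


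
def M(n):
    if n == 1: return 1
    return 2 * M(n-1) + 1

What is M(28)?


M(28) = 2 * M(27) + 1
M(27) = 2 * M(26) + 1
M(26) = 2 * M(25) + 1
M(25) = 2 * M(24) + 1
M(24) = 2 * M(23) + 1
M(23) = 2 * M(22) + 1
M(22) = 2 * M(21) + 1
M(21) = 2 * M(20) + 1
M(20) = 2 * M(19) + 1
M(19) = 2 * M(18) + 1
M(18) = 2 * M(17) + 1
M(17) = 2 * M(16) + 1
M(16) = 2 * M(15) + 1
M(15) = 2 * M(14) + 1
M(14) = 2 * M(13) + 1
M(13) = 2 * M(12) + 1
M(12) = 2 * M(11) + 1
M(11) = 2 * M(10) + 1
M(10) = 2 * M(9) + 1
M(9) = 2 * M(8) + 1
M(8) = 2 * M(7) + 1
M(7) = 2 * M(6) + 1
M(6) = 2 * M(5) + 1
M(5) = 2 * M(4) + 1
M(4) = 2 * M(3) + 1
M(3) = 2 * M(2) + 1
M(2) = 2 * M(1) + 1
M(1) = 1  (base case)
M(2) = 2 * 1 + 1 = 3
M(3) = 2 * 3 + 1 = 7
M(4) = 2 * 7 + 1 = 15
M(5) = 2 * 15 + 1 = 31
M(6) = 2 * 31 + 1 = 63
M(7) = 2 * 63 + 1 = 127
M(8) = 2 * 127 + 1 = 255
M(9) = 2 * 255 + 1 = 511
M(10) = 2 * 511 + 1 = 1023
M(11) = 2 * 1023 + 1 = 2047
M(12) = 2 * 2047 + 1 = 4095
M(13) = 2 * 4095 + 1 = 8191
M(14) = 2 * 8191 + 1 = 16383
M(15) = 2 * 16383 + 1 = 32767
M(16) = 2 * 32767 + 1 = 65535
M(17) = 2 * 65535 + 1 = 131071
M(18) = 2 * 131071 + 1 = 262143
M(19) = 2 * 262143 + 1 = 524287
M(20) = 2 * 524287 + 1 = 1048575
M(21) = 2 * 1048575 + 1 = 2097151
M(22) = 2 * 2097151 + 1 = 4194303
M(23) = 2 * 4194303 + 1 = 8388607
M(24) = 2 * 8388607 + 1 = 16777215
M(25) = 2 * 16777215 + 1 = 33554431
M(26) = 2 * 33554431 + 1 = 67108863
M(27) = 2 * 67108863 + 1 = 134217727
M(28) = 2 * 134217727 + 1 = 268435455

268435455


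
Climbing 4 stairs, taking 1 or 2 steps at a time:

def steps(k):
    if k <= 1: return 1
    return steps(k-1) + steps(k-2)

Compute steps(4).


Building up from base cases:
steps(0) = 1
steps(1) = 1
steps(2) = steps(1) + steps(0) = 1 + 1 = 2
steps(3) = steps(2) + steps(1) = 2 + 1 = 3
steps(4) = steps(3) + steps(2) = 3 + 2 = 5

5


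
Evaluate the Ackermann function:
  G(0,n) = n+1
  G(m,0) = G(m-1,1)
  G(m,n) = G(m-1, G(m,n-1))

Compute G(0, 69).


G(0, 69) = 70
Result: G(0, 69) = 70

70


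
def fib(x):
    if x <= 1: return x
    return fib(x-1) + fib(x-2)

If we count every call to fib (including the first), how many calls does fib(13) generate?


Let C(n) = total calls for fib(n)
C(0) = 1, C(1) = 1
C(2) = 1 + C(1) + C(0) = 1 + 1 + 1 = 3
C(3) = 1 + C(2) + C(1) = 1 + 3 + 1 = 5
C(4) = 1 + C(3) + C(2) = 1 + 5 + 3 = 9
C(5) = 1 + C(4) + C(3) = 1 + 9 + 5 = 15
C(6) = 1 + C(5) + C(4) = 1 + 15 + 9 = 25
C(7) = 1 + C(6) + C(5) = 1 + 25 + 15 = 41
C(8) = 1 + C(7) + C(6) = 1 + 41 + 25 = 67
C(9) = 1 + C(8) + C(7) = 1 + 67 + 41 = 109
C(10) = 1 + C(9) + C(8) = 1 + 109 + 67 = 177
C(11) = 1 + C(10) + C(9) = 1 + 177 + 109 = 287
C(12) = 1 + C(11) + C(10) = 1 + 287 + 177 = 465
C(13) = 1 + C(12) + C(11) = 1 + 465 + 287 = 753

753


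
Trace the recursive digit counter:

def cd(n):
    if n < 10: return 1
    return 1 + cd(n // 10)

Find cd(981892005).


cd(981892005) = 1 + cd(98189200)
cd(98189200) = 1 + cd(9818920)
cd(9818920) = 1 + cd(981892)
cd(981892) = 1 + cd(98189)
cd(98189) = 1 + cd(9818)
cd(9818) = 1 + cd(981)
cd(981) = 1 + cd(98)
cd(98) = 1 + cd(9)
cd(9) = 1  (base case: 9 < 10)
Unwinding: 1 + 1 + 1 + 1 + 1 + 1 + 1 + 1 + 1 = 9

9


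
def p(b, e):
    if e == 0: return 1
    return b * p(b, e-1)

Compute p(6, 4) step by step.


p(6, 4)
= 6 * p(6, 3)
= 6 * 6 * p(6, 2)
= 6 * 6 * 6 * p(6, 1)
= 6 * 6 * 6 * 6 * p(6, 0)
= 6 * 6 * 6 * 6 * 1
= 1296

1296


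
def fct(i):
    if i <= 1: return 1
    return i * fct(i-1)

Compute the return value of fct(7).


fct(7)
= 7 * fct(6)
= 7 * 6 * fct(5)
= 7 * 6 * 5 * fct(4)
= 7 * 6 * 5 * 4 * fct(3)
= 7 * 6 * 5 * 4 * 3 * fct(2)
= 7 * 6 * 5 * 4 * 3 * 2 * fct(1)
= 7 * 6 * 5 * 4 * 3 * 2 * 1
= 5040

5040


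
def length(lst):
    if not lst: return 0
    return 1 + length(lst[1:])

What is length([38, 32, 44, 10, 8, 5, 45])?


length([38, 32, 44, 10, 8, 5, 45]) = 1 + length([32, 44, 10, 8, 5, 45])
length([32, 44, 10, 8, 5, 45]) = 1 + length([44, 10, 8, 5, 45])
length([44, 10, 8, 5, 45]) = 1 + length([10, 8, 5, 45])
length([10, 8, 5, 45]) = 1 + length([8, 5, 45])
length([8, 5, 45]) = 1 + length([5, 45])
length([5, 45]) = 1 + length([45])
length([45]) = 1 + length([])
length([]) = 0  (base case)
Unwinding: 1 + 1 + 1 + 1 + 1 + 1 + 1 + 0 = 7

7


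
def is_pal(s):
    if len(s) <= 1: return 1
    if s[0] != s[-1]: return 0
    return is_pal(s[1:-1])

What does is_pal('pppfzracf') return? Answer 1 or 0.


is_pal('pppfzracf'): s[0]='p' != s[-1]='f' -> return 0
Result: 0 (not a palindrome)

0


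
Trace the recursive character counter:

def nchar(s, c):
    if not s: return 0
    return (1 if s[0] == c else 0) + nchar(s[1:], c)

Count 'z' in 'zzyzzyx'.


s[0]='z' == 'z' -> 1
s[0]='z' == 'z' -> 1
s[0]='y' != 'z' -> 0
s[0]='z' == 'z' -> 1
s[0]='z' == 'z' -> 1
s[0]='y' != 'z' -> 0
s[0]='x' != 'z' -> 0
Sum: 1 + 1 + 0 + 1 + 1 + 0 + 0 = 4

4


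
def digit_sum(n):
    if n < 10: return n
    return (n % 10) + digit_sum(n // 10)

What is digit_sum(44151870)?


digit_sum(44151870) = 0 + digit_sum(4415187)
digit_sum(4415187) = 7 + digit_sum(441518)
digit_sum(441518) = 8 + digit_sum(44151)
digit_sum(44151) = 1 + digit_sum(4415)
digit_sum(4415) = 5 + digit_sum(441)
digit_sum(441) = 1 + digit_sum(44)
digit_sum(44) = 4 + digit_sum(4)
digit_sum(4) = 4  (base case)
Total: 0 + 7 + 8 + 1 + 5 + 1 + 4 + 4 = 30

30


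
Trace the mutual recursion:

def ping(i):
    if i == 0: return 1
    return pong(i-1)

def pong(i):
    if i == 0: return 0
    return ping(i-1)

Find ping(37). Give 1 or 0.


ping(37) = pong(36)
pong(36) = ping(35)
ping(35) = pong(34)
pong(34) = ping(33)
ping(33) = pong(32)
pong(32) = ping(31)
ping(31) = pong(30)
pong(30) = ping(29)
ping(29) = pong(28)
pong(28) = ping(27)
ping(27) = pong(26)
pong(26) = ping(25)
ping(25) = pong(24)
pong(24) = ping(23)
ping(23) = pong(22)
pong(22) = ping(21)
ping(21) = pong(20)
pong(20) = ping(19)
ping(19) = pong(18)
pong(18) = ping(17)
ping(17) = pong(16)
pong(16) = ping(15)
ping(15) = pong(14)
pong(14) = ping(13)
ping(13) = pong(12)
pong(12) = ping(11)
ping(11) = pong(10)
pong(10) = ping(9)
ping(9) = pong(8)
pong(8) = ping(7)
ping(7) = pong(6)
pong(6) = ping(5)
ping(5) = pong(4)
pong(4) = ping(3)
ping(3) = pong(2)
pong(2) = ping(1)
ping(1) = pong(0)
pong(0) = 0  (base case)
Result: 0

0


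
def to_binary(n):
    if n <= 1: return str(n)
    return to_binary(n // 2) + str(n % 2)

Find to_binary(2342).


to_binary(2342) = to_binary(1171) + '0'
to_binary(1171) = to_binary(585) + '1'
to_binary(585) = to_binary(292) + '1'
to_binary(292) = to_binary(146) + '0'
to_binary(146) = to_binary(73) + '0'
to_binary(73) = to_binary(36) + '1'
to_binary(36) = to_binary(18) + '0'
to_binary(18) = to_binary(9) + '0'
to_binary(9) = to_binary(4) + '1'
to_binary(4) = to_binary(2) + '0'
to_binary(2) = to_binary(1) + '0'
to_binary(1) = '1'  (base case)
Concatenating: '1' + '0' + '0' + '1' + '0' + '0' + '1' + '0' + '0' + '1' + '1' + '0' = '100100100110'

100100100110


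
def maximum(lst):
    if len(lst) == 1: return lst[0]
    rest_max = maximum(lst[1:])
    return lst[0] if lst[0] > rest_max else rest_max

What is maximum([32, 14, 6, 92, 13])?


maximum([32, 14, 6, 92, 13]): compare 32 with maximum([14, 6, 92, 13])
maximum([14, 6, 92, 13]): compare 14 with maximum([6, 92, 13])
maximum([6, 92, 13]): compare 6 with maximum([92, 13])
maximum([92, 13]): compare 92 with maximum([13])
maximum([13]) = 13  (base case)
Compare 92 with 13 -> 92
Compare 6 with 92 -> 92
Compare 14 with 92 -> 92
Compare 32 with 92 -> 92

92


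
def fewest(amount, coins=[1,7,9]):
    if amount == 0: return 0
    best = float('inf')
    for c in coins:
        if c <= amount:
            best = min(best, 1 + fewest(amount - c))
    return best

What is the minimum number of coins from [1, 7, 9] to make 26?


Building up with DP:
fewest(0) = 0
fewest(1) = min(1+fewest(0)=1+0=1) = 1
fewest(2) = min(1+fewest(1)=1+1=2) = 2
fewest(3) = min(1+fewest(2)=1+2=3) = 3
fewest(4) = min(1+fewest(3)=1+3=4) = 4
fewest(5) = min(1+fewest(4)=1+4=5) = 5
fewest(6) = min(1+fewest(5)=1+5=6) = 6
fewest(7) = min(1+fewest(6)=1+6=7, 1+fewest(0)=1+0=1) = 1
fewest(8) = min(1+fewest(7)=1+1=2, 1+fewest(1)=1+1=2) = 2
fewest(9) = min(1+fewest(8)=1+2=3, 1+fewest(2)=1+2=3, 1+fewest(0)=1+0=1) = 1
fewest(10) = min(1+fewest(9)=1+1=2, 1+fewest(3)=1+3=4, 1+fewest(1)=1+1=2) = 2
fewest(11) = min(1+fewest(10)=1+2=3, 1+fewest(4)=1+4=5, 1+fewest(2)=1+2=3) = 3
fewest(12) = min(1+fewest(11)=1+3=4, 1+fewest(5)=1+5=6, 1+fewest(3)=1+3=4) = 4
fewest(13) = min(1+fewest(12)=1+4=5, 1+fewest(6)=1+6=7, 1+fewest(4)=1+4=5) = 5
fewest(14) = min(1+fewest(13)=1+5=6, 1+fewest(7)=1+1=2, 1+fewest(5)=1+5=6) = 2
fewest(15) = min(1+fewest(14)=1+2=3, 1+fewest(8)=1+2=3, 1+fewest(6)=1+6=7) = 3
fewest(16) = min(1+fewest(15)=1+3=4, 1+fewest(9)=1+1=2, 1+fewest(7)=1+1=2) = 2
fewest(17) = min(1+fewest(16)=1+2=3, 1+fewest(10)=1+2=3, 1+fewest(8)=1+2=3) = 3
fewest(18) = min(1+fewest(17)=1+3=4, 1+fewest(11)=1+3=4, 1+fewest(9)=1+1=2) = 2
fewest(19) = min(1+fewest(18)=1+2=3, 1+fewest(12)=1+4=5, 1+fewest(10)=1+2=3) = 3
fewest(20) = min(1+fewest(19)=1+3=4, 1+fewest(13)=1+5=6, 1+fewest(11)=1+3=4) = 4
fewest(21) = min(1+fewest(20)=1+4=5, 1+fewest(14)=1+2=3, 1+fewest(12)=1+4=5) = 3
fewest(22) = min(1+fewest(21)=1+3=4, 1+fewest(15)=1+3=4, 1+fewest(13)=1+5=6) = 4
fewest(23) = min(1+fewest(22)=1+4=5, 1+fewest(16)=1+2=3, 1+fewest(14)=1+2=3) = 3
fewest(24) = min(1+fewest(23)=1+3=4, 1+fewest(17)=1+3=4, 1+fewest(15)=1+3=4) = 4
fewest(25) = min(1+fewest(24)=1+4=5, 1+fewest(18)=1+2=3, 1+fewest(16)=1+2=3) = 3
fewest(26) = min(1+fewest(25)=1+3=4, 1+fewest(19)=1+3=4, 1+fewest(17)=1+3=4) = 4

4


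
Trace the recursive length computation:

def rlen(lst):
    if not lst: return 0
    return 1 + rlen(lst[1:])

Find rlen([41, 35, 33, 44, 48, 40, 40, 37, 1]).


rlen([41, 35, 33, 44, 48, 40, 40, 37, 1]) = 1 + rlen([35, 33, 44, 48, 40, 40, 37, 1])
rlen([35, 33, 44, 48, 40, 40, 37, 1]) = 1 + rlen([33, 44, 48, 40, 40, 37, 1])
rlen([33, 44, 48, 40, 40, 37, 1]) = 1 + rlen([44, 48, 40, 40, 37, 1])
rlen([44, 48, 40, 40, 37, 1]) = 1 + rlen([48, 40, 40, 37, 1])
rlen([48, 40, 40, 37, 1]) = 1 + rlen([40, 40, 37, 1])
rlen([40, 40, 37, 1]) = 1 + rlen([40, 37, 1])
rlen([40, 37, 1]) = 1 + rlen([37, 1])
rlen([37, 1]) = 1 + rlen([1])
rlen([1]) = 1 + rlen([])
rlen([]) = 0  (base case)
Unwinding: 1 + 1 + 1 + 1 + 1 + 1 + 1 + 1 + 1 + 0 = 9

9


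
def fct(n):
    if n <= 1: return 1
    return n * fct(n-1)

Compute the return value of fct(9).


fct(9)
= 9 * fct(8)
= 9 * 8 * fct(7)
= 9 * 8 * 7 * fct(6)
= 9 * 8 * 7 * 6 * fct(5)
= 9 * 8 * 7 * 6 * 5 * fct(4)
= 9 * 8 * 7 * 6 * 5 * 4 * fct(3)
= 9 * 8 * 7 * 6 * 5 * 4 * 3 * fct(2)
= 9 * 8 * 7 * 6 * 5 * 4 * 3 * 2 * fct(1)
= 9 * 8 * 7 * 6 * 5 * 4 * 3 * 2 * 1
= 362880

362880


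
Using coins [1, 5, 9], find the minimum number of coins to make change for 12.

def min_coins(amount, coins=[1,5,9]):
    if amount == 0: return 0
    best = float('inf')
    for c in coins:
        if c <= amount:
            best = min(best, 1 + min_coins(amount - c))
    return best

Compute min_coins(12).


Building up with DP:
min_coins(0) = 0
min_coins(1) = min(1+min_coins(0)=1+0=1) = 1
min_coins(2) = min(1+min_coins(1)=1+1=2) = 2
min_coins(3) = min(1+min_coins(2)=1+2=3) = 3
min_coins(4) = min(1+min_coins(3)=1+3=4) = 4
min_coins(5) = min(1+min_coins(4)=1+4=5, 1+min_coins(0)=1+0=1) = 1
min_coins(6) = min(1+min_coins(5)=1+1=2, 1+min_coins(1)=1+1=2) = 2
min_coins(7) = min(1+min_coins(6)=1+2=3, 1+min_coins(2)=1+2=3) = 3
min_coins(8) = min(1+min_coins(7)=1+3=4, 1+min_coins(3)=1+3=4) = 4
min_coins(9) = min(1+min_coins(8)=1+4=5, 1+min_coins(4)=1+4=5, 1+min_coins(0)=1+0=1) = 1
min_coins(10) = min(1+min_coins(9)=1+1=2, 1+min_coins(5)=1+1=2, 1+min_coins(1)=1+1=2) = 2
min_coins(11) = min(1+min_coins(10)=1+2=3, 1+min_coins(6)=1+2=3, 1+min_coins(2)=1+2=3) = 3
min_coins(12) = min(1+min_coins(11)=1+3=4, 1+min_coins(7)=1+3=4, 1+min_coins(3)=1+3=4) = 4

4


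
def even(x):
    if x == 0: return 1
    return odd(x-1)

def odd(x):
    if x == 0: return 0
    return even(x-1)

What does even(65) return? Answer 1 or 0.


even(65) = odd(64)
odd(64) = even(63)
even(63) = odd(62)
odd(62) = even(61)
even(61) = odd(60)
odd(60) = even(59)
even(59) = odd(58)
odd(58) = even(57)
even(57) = odd(56)
odd(56) = even(55)
even(55) = odd(54)
odd(54) = even(53)
even(53) = odd(52)
odd(52) = even(51)
even(51) = odd(50)
odd(50) = even(49)
even(49) = odd(48)
odd(48) = even(47)
even(47) = odd(46)
odd(46) = even(45)
even(45) = odd(44)
odd(44) = even(43)
even(43) = odd(42)
odd(42) = even(41)
even(41) = odd(40)
odd(40) = even(39)
even(39) = odd(38)
odd(38) = even(37)
even(37) = odd(36)
odd(36) = even(35)
even(35) = odd(34)
odd(34) = even(33)
even(33) = odd(32)
odd(32) = even(31)
even(31) = odd(30)
odd(30) = even(29)
even(29) = odd(28)
odd(28) = even(27)
even(27) = odd(26)
odd(26) = even(25)
even(25) = odd(24)
odd(24) = even(23)
even(23) = odd(22)
odd(22) = even(21)
even(21) = odd(20)
odd(20) = even(19)
even(19) = odd(18)
odd(18) = even(17)
even(17) = odd(16)
odd(16) = even(15)
even(15) = odd(14)
odd(14) = even(13)
even(13) = odd(12)
odd(12) = even(11)
even(11) = odd(10)
odd(10) = even(9)
even(9) = odd(8)
odd(8) = even(7)
even(7) = odd(6)
odd(6) = even(5)
even(5) = odd(4)
odd(4) = even(3)
even(3) = odd(2)
odd(2) = even(1)
even(1) = odd(0)
odd(0) = 0  (base case)
Result: 0

0


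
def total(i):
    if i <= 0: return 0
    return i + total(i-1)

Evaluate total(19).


total(19)
= 19 + 18 + 17 + 16 + 15 + 14 + 13 + 12 + 11 + 10 + 9 + 8 + 7 + 6 + 5 + 4 + 3 + 2 + 1 + total(0)
= 19 + 18 + 17 + 16 + 15 + 14 + 13 + 12 + 11 + 10 + 9 + 8 + 7 + 6 + 5 + 4 + 3 + 2 + 1 + 0
= 190

190


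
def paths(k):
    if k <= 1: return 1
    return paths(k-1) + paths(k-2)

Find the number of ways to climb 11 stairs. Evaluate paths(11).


Building up from base cases:
paths(0) = 1
paths(1) = 1
paths(2) = paths(1) + paths(0) = 1 + 1 = 2
paths(3) = paths(2) + paths(1) = 2 + 1 = 3
paths(4) = paths(3) + paths(2) = 3 + 2 = 5
paths(5) = paths(4) + paths(3) = 5 + 3 = 8
paths(6) = paths(5) + paths(4) = 8 + 5 = 13
paths(7) = paths(6) + paths(5) = 13 + 8 = 21
paths(8) = paths(7) + paths(6) = 21 + 13 = 34
paths(9) = paths(8) + paths(7) = 34 + 21 = 55
paths(10) = paths(9) + paths(8) = 55 + 34 = 89
paths(11) = paths(10) + paths(9) = 89 + 55 = 144

144


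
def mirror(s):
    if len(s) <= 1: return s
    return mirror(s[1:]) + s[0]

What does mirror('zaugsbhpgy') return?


mirror('zaugsbhpgy') = mirror('augsbhpgy') + 'z'
mirror('augsbhpgy') = mirror('ugsbhpgy') + 'a'
mirror('ugsbhpgy') = mirror('gsbhpgy') + 'u'
mirror('gsbhpgy') = mirror('sbhpgy') + 'g'
mirror('sbhpgy') = mirror('bhpgy') + 's'
mirror('bhpgy') = mirror('hpgy') + 'b'
mirror('hpgy') = mirror('pgy') + 'h'
mirror('pgy') = mirror('gy') + 'p'
mirror('gy') = mirror('y') + 'g'
mirror('y') = 'y'  (base case)
Concatenating: 'y' + 'g' + 'p' + 'h' + 'b' + 's' + 'g' + 'u' + 'a' + 'z' = 'ygphbsguaz'

ygphbsguaz


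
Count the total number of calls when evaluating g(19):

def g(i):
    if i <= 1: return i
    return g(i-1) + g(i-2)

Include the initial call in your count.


Let C(n) = total calls for g(n)
C(0) = 1, C(1) = 1
C(2) = 1 + C(1) + C(0) = 1 + 1 + 1 = 3
C(3) = 1 + C(2) + C(1) = 1 + 3 + 1 = 5
C(4) = 1 + C(3) + C(2) = 1 + 5 + 3 = 9
C(5) = 1 + C(4) + C(3) = 1 + 9 + 5 = 15
C(6) = 1 + C(5) + C(4) = 1 + 15 + 9 = 25
C(7) = 1 + C(6) + C(5) = 1 + 25 + 15 = 41
C(8) = 1 + C(7) + C(6) = 1 + 41 + 25 = 67
C(9) = 1 + C(8) + C(7) = 1 + 67 + 41 = 109
C(10) = 1 + C(9) + C(8) = 1 + 109 + 67 = 177
C(11) = 1 + C(10) + C(9) = 1 + 177 + 109 = 287
C(12) = 1 + C(11) + C(10) = 1 + 287 + 177 = 465
C(13) = 1 + C(12) + C(11) = 1 + 465 + 287 = 753
C(14) = 1 + C(13) + C(12) = 1 + 753 + 465 = 1219
C(15) = 1 + C(14) + C(13) = 1 + 1219 + 753 = 1973
C(16) = 1 + C(15) + C(14) = 1 + 1973 + 1219 = 3193
C(17) = 1 + C(16) + C(15) = 1 + 3193 + 1973 = 5167
C(18) = 1 + C(17) + C(16) = 1 + 5167 + 3193 = 8361
C(19) = 1 + C(18) + C(17) = 1 + 8361 + 5167 = 13529

13529


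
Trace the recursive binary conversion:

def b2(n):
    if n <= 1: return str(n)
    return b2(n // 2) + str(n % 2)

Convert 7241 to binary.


b2(7241) = b2(3620) + '1'
b2(3620) = b2(1810) + '0'
b2(1810) = b2(905) + '0'
b2(905) = b2(452) + '1'
b2(452) = b2(226) + '0'
b2(226) = b2(113) + '0'
b2(113) = b2(56) + '1'
b2(56) = b2(28) + '0'
b2(28) = b2(14) + '0'
b2(14) = b2(7) + '0'
b2(7) = b2(3) + '1'
b2(3) = b2(1) + '1'
b2(1) = '1'  (base case)
Concatenating: '1' + '1' + '1' + '0' + '0' + '0' + '1' + '0' + '0' + '1' + '0' + '0' + '1' = '1110001001001'

1110001001001


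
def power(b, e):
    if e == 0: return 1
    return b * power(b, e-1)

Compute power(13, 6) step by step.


power(13, 6)
= 13 * power(13, 5)
= 13 * 13 * power(13, 4)
= 13 * 13 * 13 * power(13, 3)
= 13 * 13 * 13 * 13 * power(13, 2)
= 13 * 13 * 13 * 13 * 13 * power(13, 1)
= 13 * 13 * 13 * 13 * 13 * 13 * power(13, 0)
= 13 * 13 * 13 * 13 * 13 * 13 * 1
= 4826809

4826809


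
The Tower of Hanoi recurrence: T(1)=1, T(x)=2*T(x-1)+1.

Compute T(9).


T(9) = 2 * T(8) + 1
T(8) = 2 * T(7) + 1
T(7) = 2 * T(6) + 1
T(6) = 2 * T(5) + 1
T(5) = 2 * T(4) + 1
T(4) = 2 * T(3) + 1
T(3) = 2 * T(2) + 1
T(2) = 2 * T(1) + 1
T(1) = 1  (base case)
T(2) = 2 * 1 + 1 = 3
T(3) = 2 * 3 + 1 = 7
T(4) = 2 * 7 + 1 = 15
T(5) = 2 * 15 + 1 = 31
T(6) = 2 * 31 + 1 = 63
T(7) = 2 * 63 + 1 = 127
T(8) = 2 * 127 + 1 = 255
T(9) = 2 * 255 + 1 = 511

511


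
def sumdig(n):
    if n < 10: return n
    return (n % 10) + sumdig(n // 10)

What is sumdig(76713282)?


sumdig(76713282) = 2 + sumdig(7671328)
sumdig(7671328) = 8 + sumdig(767132)
sumdig(767132) = 2 + sumdig(76713)
sumdig(76713) = 3 + sumdig(7671)
sumdig(7671) = 1 + sumdig(767)
sumdig(767) = 7 + sumdig(76)
sumdig(76) = 6 + sumdig(7)
sumdig(7) = 7  (base case)
Total: 2 + 8 + 2 + 3 + 1 + 7 + 6 + 7 = 36

36


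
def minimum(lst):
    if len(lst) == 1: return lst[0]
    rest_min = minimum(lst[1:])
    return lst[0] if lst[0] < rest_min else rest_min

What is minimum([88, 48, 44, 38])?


minimum([88, 48, 44, 38]): compare 88 with minimum([48, 44, 38])
minimum([48, 44, 38]): compare 48 with minimum([44, 38])
minimum([44, 38]): compare 44 with minimum([38])
minimum([38]) = 38  (base case)
Compare 44 with 38 -> 38
Compare 48 with 38 -> 38
Compare 88 with 38 -> 38

38


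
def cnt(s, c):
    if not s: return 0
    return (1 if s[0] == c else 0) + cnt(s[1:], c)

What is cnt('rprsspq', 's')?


s[0]='r' != 's' -> 0
s[0]='p' != 's' -> 0
s[0]='r' != 's' -> 0
s[0]='s' == 's' -> 1
s[0]='s' == 's' -> 1
s[0]='p' != 's' -> 0
s[0]='q' != 's' -> 0
Sum: 0 + 0 + 0 + 1 + 1 + 0 + 0 = 2

2


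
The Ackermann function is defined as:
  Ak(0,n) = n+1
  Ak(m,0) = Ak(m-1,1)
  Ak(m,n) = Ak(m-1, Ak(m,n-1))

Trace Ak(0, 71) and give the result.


Ak(0, 71) = 72
Result: Ak(0, 71) = 72

72


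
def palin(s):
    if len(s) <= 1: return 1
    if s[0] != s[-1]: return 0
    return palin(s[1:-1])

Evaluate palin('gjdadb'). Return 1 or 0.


palin('gjdadb'): s[0]='g' != s[-1]='b' -> return 0
Result: 0 (not a palindrome)

0


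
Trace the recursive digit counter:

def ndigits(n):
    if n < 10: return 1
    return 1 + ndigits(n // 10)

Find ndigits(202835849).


ndigits(202835849) = 1 + ndigits(20283584)
ndigits(20283584) = 1 + ndigits(2028358)
ndigits(2028358) = 1 + ndigits(202835)
ndigits(202835) = 1 + ndigits(20283)
ndigits(20283) = 1 + ndigits(2028)
ndigits(2028) = 1 + ndigits(202)
ndigits(202) = 1 + ndigits(20)
ndigits(20) = 1 + ndigits(2)
ndigits(2) = 1  (base case: 2 < 10)
Unwinding: 1 + 1 + 1 + 1 + 1 + 1 + 1 + 1 + 1 = 9

9


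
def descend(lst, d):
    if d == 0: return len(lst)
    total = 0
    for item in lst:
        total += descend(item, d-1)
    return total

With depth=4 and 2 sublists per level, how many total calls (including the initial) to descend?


At depth 0 (root): 1 call
At depth 1: each of 1 parents calls descend on 2 children = 2 calls
At depth 2: each of 2 parents calls descend on 2 children = 4 calls
At depth 3: each of 4 parents calls descend on 2 children = 8 calls
At depth 4: each of 8 parents calls descend on 2 children = 16 calls
Total: 1 + 2 + 4 + 8 + 16 = 31

31


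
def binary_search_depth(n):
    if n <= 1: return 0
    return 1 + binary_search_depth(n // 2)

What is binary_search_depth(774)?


774 / 2 = 387
387 / 2 = 193
193 / 2 = 96
96 / 2 = 48
48 / 2 = 24
24 / 2 = 12
12 / 2 = 6
6 / 2 = 3
3 / 2 = 1
Reached 1 after 9 halvings

9


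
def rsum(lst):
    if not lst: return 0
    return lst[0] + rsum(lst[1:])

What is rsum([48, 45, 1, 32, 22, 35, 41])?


rsum([48, 45, 1, 32, 22, 35, 41]) = 48 + rsum([45, 1, 32, 22, 35, 41])
rsum([45, 1, 32, 22, 35, 41]) = 45 + rsum([1, 32, 22, 35, 41])
rsum([1, 32, 22, 35, 41]) = 1 + rsum([32, 22, 35, 41])
rsum([32, 22, 35, 41]) = 32 + rsum([22, 35, 41])
rsum([22, 35, 41]) = 22 + rsum([35, 41])
rsum([35, 41]) = 35 + rsum([41])
rsum([41]) = 41 + rsum([])
rsum([]) = 0  (base case)
Total: 48 + 45 + 1 + 32 + 22 + 35 + 41 + 0 = 224

224
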